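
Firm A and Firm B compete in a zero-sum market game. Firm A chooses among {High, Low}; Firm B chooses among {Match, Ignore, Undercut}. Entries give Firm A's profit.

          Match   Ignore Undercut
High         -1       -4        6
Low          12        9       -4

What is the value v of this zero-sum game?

Row minima: High → -4, Low → -4; maximin = -4.
Column maxima: Match → 12, Ignore → 9, Undercut → 6; minimax = 6.
-4 ≠ 6, so there is no saddle point; optimal play is mixed.
Match is strictly dominated by Ignore (it gives Firm A strictly more in every row), so Firm B never plays it.
On the remaining 2×2 (High, Low vs Ignore, Undercut):
Let Firm A play High with probability p. Expected payoff against Ignore: (-4)p + 9(1−p) = −13p + 9; against Undercut: 6p + (-4)(1−p) = 10p − 4.
Setting these equal: −13p + 9 = 10p − 4 ⇒ −23p = -13 ⇒ p = 13/23, and the value is (-13)·(13/23) + 9 = 38/23.
For Firm B: with q = P(Ignore), equating High's and Low's payoffs gives −10q + 6 = 13q − 4 ⇒ q = 10/23.

38/23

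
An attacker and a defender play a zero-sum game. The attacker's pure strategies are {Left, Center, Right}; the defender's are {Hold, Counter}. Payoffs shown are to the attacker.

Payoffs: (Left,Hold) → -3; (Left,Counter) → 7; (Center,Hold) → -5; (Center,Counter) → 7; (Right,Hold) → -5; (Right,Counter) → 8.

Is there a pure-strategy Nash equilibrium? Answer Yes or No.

Yes

Row minima: Left → -3, Center → -5, Right → -5; maximin = -3.
Column maxima: Hold → -3, Counter → 8; minimax = -3.
maximin = minimax = -3, so a saddle point exists.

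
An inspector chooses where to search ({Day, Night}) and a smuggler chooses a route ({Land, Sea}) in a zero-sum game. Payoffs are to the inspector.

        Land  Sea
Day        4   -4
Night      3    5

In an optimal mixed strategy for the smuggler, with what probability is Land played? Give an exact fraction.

9/10

Row minima: Day → -4, Night → 3; maximin = 3.
Column maxima: Land → 4, Sea → 5; minimax = 4.
3 ≠ 4, so there is no saddle point; optimal play is mixed.
Let the inspector play Day with probability p. Expected payoff against Land: 4p + 3(1−p) = p + 3; against Sea: (-4)p + 5(1−p) = −9p + 5.
Setting these equal: p + 3 = −9p + 5 ⇒ 10p = 2 ⇒ p = 1/5, and the value is (1)·(1/5) + 3 = 16/5.
For the smuggler: with q = P(Land), equating Day's and Night's payoffs gives 8q − 4 = −2q + 5 ⇒ q = 9/10.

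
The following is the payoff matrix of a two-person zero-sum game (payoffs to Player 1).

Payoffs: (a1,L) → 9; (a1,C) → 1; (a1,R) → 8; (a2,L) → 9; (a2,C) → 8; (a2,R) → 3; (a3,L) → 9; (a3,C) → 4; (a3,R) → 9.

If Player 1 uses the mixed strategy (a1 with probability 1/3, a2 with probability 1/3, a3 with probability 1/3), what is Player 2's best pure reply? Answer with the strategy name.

If Player 2 plays L, Player 1's expected payoff is (1/3)·9 + (1/3)·9 + (1/3)·9 = 9.
If Player 2 plays C, Player 1's expected payoff is (1/3)·1 + (1/3)·8 + (1/3)·4 = 13/3.
If Player 2 plays R, Player 1's expected payoff is (1/3)·8 + (1/3)·3 + (1/3)·9 = 20/3.
Player 2 minimizes Player 1's payoff; the smallest is 13/3, so the best response is C.

C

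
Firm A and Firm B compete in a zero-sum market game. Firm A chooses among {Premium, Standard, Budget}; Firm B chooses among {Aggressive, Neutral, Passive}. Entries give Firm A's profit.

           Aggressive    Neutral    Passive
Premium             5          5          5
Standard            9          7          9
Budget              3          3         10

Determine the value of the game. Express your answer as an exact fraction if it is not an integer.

Row minima: Premium → 5, Standard → 7, Budget → 3; maximin = 7.
Column maxima: Aggressive → 9, Neutral → 7, Passive → 10; minimax = 7.
Since maximin = minimax = 7, there is a saddle point and the value is 7.

7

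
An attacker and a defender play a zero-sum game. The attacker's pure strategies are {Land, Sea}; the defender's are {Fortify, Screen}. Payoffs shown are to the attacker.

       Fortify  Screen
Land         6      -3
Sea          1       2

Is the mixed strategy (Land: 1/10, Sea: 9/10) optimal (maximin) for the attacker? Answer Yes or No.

Against Fortify this mix gives (1/10)·6 + (9/10)·1 = 3/2.
Against Screen this mix gives (1/10)·(-3) + (9/10)·2 = 3/2.
All of the defender's active replies (Fortify, Screen) yield 3/2, and no column does worse for the attacker. The mix makes the defender indifferent and guarantees 3/2, so it is optimal.

Yes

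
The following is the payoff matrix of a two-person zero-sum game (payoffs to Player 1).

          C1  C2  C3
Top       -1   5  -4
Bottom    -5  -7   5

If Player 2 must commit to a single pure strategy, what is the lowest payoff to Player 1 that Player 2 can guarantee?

Column maxima: C1 → -1, C2 → 5, C3 → 5.
The smallest of these is -1.

-1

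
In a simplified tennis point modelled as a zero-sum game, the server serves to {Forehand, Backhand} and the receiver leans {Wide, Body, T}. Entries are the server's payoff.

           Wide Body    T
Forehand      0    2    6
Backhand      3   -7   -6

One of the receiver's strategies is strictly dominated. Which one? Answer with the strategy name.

Body holds the server's payoff strictly below T in every row: 2 < 6, -7 < -6.
So T is strictly dominated for the receiver.

T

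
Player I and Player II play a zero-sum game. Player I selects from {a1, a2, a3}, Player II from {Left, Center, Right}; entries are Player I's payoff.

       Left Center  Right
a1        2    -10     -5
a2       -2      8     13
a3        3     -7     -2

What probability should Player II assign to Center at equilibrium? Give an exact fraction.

1/4

Row minima: a1 → -10, a2 → -2, a3 → -7; maximin = -2.
Column maxima: Left → 3, Center → 8, Right → 13; minimax = 3.
-2 ≠ 3, so there is no saddle point; optimal play is mixed.
a1 is strictly dominated by a3, so Player I never plays it.
Right is strictly dominated by Center (it gives Player I strictly more in every row), so Player II never plays it.
On the remaining 2×2 (a2, a3 vs Left, Center):
Let Player I play a2 with probability p. Expected payoff against Left: (-2)p + 3(1−p) = −5p + 3; against Center: 8p + (-7)(1−p) = 15p − 7.
Setting these equal: −5p + 3 = 15p − 7 ⇒ −20p = -10 ⇒ p = 1/2, and the value is (-5)·(1/2) + 3 = 1/2.
For Player II: with q = P(Left), equating a2's and a3's payoffs gives −10q + 8 = 10q − 7 ⇒ q = 3/4.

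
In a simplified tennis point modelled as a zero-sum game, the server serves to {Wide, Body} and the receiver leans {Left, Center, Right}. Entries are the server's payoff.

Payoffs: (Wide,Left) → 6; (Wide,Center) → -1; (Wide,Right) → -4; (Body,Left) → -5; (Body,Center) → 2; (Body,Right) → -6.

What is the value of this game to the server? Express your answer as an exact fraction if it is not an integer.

Row minima: Wide → -4, Body → -6; maximin = -4.
Column maxima: Left → 6, Center → 2, Right → -4; minimax = -4.
Since maximin = minimax = -4, there is a saddle point and the value is -4.

-4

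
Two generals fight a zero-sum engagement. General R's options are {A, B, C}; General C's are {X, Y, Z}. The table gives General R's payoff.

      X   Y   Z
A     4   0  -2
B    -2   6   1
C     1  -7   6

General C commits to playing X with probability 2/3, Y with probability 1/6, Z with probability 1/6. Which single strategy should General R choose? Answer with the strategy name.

A

Expected payoff of A: (2/3)·4 + (1/6)·0 + (1/6)·(-2) = 7/3.
Expected payoff of B: (2/3)·(-2) + (1/6)·6 + (1/6)·1 = -1/6.
Expected payoff of C: (2/3)·1 + (1/6)·(-7) + (1/6)·6 = 1/2.
The largest is 7/3, so General R's best response is A.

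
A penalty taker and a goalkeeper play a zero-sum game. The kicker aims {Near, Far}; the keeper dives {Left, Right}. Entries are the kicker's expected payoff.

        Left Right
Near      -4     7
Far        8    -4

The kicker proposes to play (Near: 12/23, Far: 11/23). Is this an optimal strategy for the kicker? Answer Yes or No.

Yes

Against Left this mix gives (12/23)·(-4) + (11/23)·8 = 40/23.
Against Right this mix gives (12/23)·7 + (11/23)·(-4) = 40/23.
All of the keeper's active replies (Left, Right) yield 40/23, and no column does worse for the kicker. The mix makes the keeper indifferent and guarantees 40/23, so it is optimal.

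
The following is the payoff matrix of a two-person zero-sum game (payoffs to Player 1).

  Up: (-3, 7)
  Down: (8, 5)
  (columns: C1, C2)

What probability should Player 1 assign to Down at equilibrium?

Row minima: Up → -3, Down → 5; maximin = 5.
Column maxima: C1 → 8, C2 → 7; minimax = 7.
5 ≠ 7, so there is no saddle point; optimal play is mixed.
Let Player 1 play Up with probability p. Expected payoff against C1: (-3)p + 8(1−p) = −11p + 8; against C2: 7p + 5(1−p) = 2p + 5.
Setting these equal: −11p + 8 = 2p + 5 ⇒ −13p = -3 ⇒ p = 3/13, and the value is (-11)·(3/13) + 8 = 71/13.
For Player 2: with q = P(C1), equating Up's and Down's payoffs gives −10q + 7 = 3q + 5 ⇒ q = 2/13.

10/13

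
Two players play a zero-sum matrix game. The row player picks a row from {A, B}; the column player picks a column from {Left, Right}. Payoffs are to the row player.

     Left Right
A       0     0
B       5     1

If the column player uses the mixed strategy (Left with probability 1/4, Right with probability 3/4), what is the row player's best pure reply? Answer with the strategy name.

Expected payoff of A: (1/4)·0 + (3/4)·0 = 0.
Expected payoff of B: (1/4)·5 + (3/4)·1 = 2.
The largest is 2, so the row player's best response is B.

B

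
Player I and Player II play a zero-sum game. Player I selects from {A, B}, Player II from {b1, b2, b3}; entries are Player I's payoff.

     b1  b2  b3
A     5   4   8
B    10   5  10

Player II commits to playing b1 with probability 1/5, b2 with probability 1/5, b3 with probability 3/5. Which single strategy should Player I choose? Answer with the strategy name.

B

Expected payoff of A: (1/5)·5 + (1/5)·4 + (3/5)·8 = 33/5.
Expected payoff of B: (1/5)·10 + (1/5)·5 + (3/5)·10 = 9.
The largest is 9, so Player I's best response is B.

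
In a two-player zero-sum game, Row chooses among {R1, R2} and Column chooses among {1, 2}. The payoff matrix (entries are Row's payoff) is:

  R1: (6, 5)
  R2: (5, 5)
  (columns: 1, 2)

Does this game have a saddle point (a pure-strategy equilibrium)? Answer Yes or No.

Row minima: R1 → 5, R2 → 5; maximin = 5.
Column maxima: 1 → 6, 2 → 5; minimax = 5.
maximin = minimax = 5, so a saddle point exists.

Yes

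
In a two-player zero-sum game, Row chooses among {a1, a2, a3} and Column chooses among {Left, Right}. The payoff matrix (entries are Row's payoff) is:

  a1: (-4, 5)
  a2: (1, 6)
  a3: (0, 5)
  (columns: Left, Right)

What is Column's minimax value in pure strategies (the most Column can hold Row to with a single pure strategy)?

1

Column maxima: Left → 1, Right → 6.
The smallest of these is 1.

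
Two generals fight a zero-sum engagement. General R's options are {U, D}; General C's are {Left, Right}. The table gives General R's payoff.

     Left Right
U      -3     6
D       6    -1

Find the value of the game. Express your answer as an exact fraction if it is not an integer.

Row minima: U → -3, D → -1; maximin = -1.
Column maxima: Left → 6, Right → 6; minimax = 6.
-1 ≠ 6, so there is no saddle point; optimal play is mixed.
Let General R play U with probability p. Expected payoff against Left: (-3)p + 6(1−p) = −9p + 6; against Right: 6p + (-1)(1−p) = 7p − 1.
Setting these equal: −9p + 6 = 7p − 1 ⇒ −16p = -7 ⇒ p = 7/16, and the value is (-9)·(7/16) + 6 = 33/16.
For General C: with q = P(Left), equating U's and D's payoffs gives −9q + 6 = 7q − 1 ⇒ q = 7/16.

33/16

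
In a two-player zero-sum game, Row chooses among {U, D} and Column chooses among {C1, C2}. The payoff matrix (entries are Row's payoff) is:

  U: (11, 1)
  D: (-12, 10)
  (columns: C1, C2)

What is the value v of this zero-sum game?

61/16

Row minima: U → 1, D → -12; maximin = 1.
Column maxima: C1 → 11, C2 → 10; minimax = 10.
1 ≠ 10, so there is no saddle point; optimal play is mixed.
Let Row play U with probability p. Expected payoff against C1: 11p + (-12)(1−p) = 23p − 12; against C2: 1p + 10(1−p) = −9p + 10.
Setting these equal: 23p − 12 = −9p + 10 ⇒ 32p = 22 ⇒ p = 11/16, and the value is (23)·(11/16) − 12 = 61/16.
For Column: with q = P(C1), equating U's and D's payoffs gives 10q + 1 = −22q + 10 ⇒ q = 9/32.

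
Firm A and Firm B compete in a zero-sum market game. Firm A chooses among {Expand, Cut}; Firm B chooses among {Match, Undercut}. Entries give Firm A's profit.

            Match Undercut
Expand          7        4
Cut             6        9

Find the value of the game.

13/2

Row minima: Expand → 4, Cut → 6; maximin = 6.
Column maxima: Match → 7, Undercut → 9; minimax = 7.
6 ≠ 7, so there is no saddle point; optimal play is mixed.
Let Firm A play Expand with probability p. Expected payoff against Match: 7p + 6(1−p) = p + 6; against Undercut: 4p + 9(1−p) = −5p + 9.
Setting these equal: p + 6 = −5p + 9 ⇒ 6p = 3 ⇒ p = 1/2, and the value is (1)·(1/2) + 6 = 13/2.
For Firm B: with q = P(Match), equating Expand's and Cut's payoffs gives 3q + 4 = −3q + 9 ⇒ q = 5/6.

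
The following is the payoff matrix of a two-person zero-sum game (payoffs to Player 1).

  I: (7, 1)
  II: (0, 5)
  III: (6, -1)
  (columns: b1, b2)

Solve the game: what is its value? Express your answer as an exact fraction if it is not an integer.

35/11

Row minima: I → 1, II → 0, III → -1; maximin = 1.
Column maxima: b1 → 7, b2 → 5; minimax = 5.
1 ≠ 5, so there is no saddle point; optimal play is mixed.
III is strictly dominated by I, so Player 1 never plays it.
On the remaining 2×2 (I, II vs b1, b2):
Let Player 1 play I with probability p. Expected payoff against b1: 7p + 0(1−p) = 7p; against b2: 1p + 5(1−p) = −4p + 5.
Setting these equal: 7p = −4p + 5 ⇒ 11p = 5 ⇒ p = 5/11, and the value is (7)·(5/11) = 35/11.
For Player 2: with q = P(b1), equating I's and II's payoffs gives 6q + 1 = −5q + 5 ⇒ q = 4/11.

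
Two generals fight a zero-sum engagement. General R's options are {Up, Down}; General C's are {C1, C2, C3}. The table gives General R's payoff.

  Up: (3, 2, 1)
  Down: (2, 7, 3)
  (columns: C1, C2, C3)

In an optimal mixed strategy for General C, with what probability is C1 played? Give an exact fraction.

2/3

Row minima: Up → 1, Down → 2; maximin = 2.
Column maxima: C1 → 3, C2 → 7, C3 → 3; minimax = 3.
2 ≠ 3, so there is no saddle point; optimal play is mixed.
C2 is strictly dominated by C3 (it gives General R strictly more in every row), so General C never plays it.
On the remaining 2×2 (Up, Down vs C1, C3):
Let General R play Up with probability p. Expected payoff against C1: 3p + 2(1−p) = p + 2; against C3: 1p + 3(1−p) = −2p + 3.
Setting these equal: p + 2 = −2p + 3 ⇒ 3p = 1 ⇒ p = 1/3, and the value is (1)·(1/3) + 2 = 7/3.
For General C: with q = P(C1), equating Up's and Down's payoffs gives 2q + 1 = −q + 3 ⇒ q = 2/3.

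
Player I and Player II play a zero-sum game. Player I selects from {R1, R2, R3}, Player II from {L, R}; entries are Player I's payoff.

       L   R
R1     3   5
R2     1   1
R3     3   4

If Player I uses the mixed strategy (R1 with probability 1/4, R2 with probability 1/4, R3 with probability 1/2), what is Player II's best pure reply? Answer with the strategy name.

If Player II plays L, Player I's expected payoff is (1/4)·3 + (1/4)·1 + (1/2)·3 = 5/2.
If Player II plays R, Player I's expected payoff is (1/4)·5 + (1/4)·1 + (1/2)·4 = 7/2.
Player II minimizes Player I's payoff; the smallest is 5/2, so the best response is L.

L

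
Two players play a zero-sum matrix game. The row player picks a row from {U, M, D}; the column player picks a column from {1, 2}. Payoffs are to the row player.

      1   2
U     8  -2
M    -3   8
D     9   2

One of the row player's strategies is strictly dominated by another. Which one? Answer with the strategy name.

D gives a strictly higher payoff than U against every column: 9 > 8, 2 > -2.
So U is strictly dominated and the row player never plays it.

U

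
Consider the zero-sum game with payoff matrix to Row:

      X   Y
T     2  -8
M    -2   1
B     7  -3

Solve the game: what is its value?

1/13

Row minima: T → -8, M → -2, B → -3; maximin = -2.
Column maxima: X → 7, Y → 1; minimax = 1.
-2 ≠ 1, so there is no saddle point; optimal play is mixed.
T is strictly dominated by B, so Row never plays it.
On the remaining 2×2 (M, B vs X, Y):
Let Row play M with probability p. Expected payoff against X: (-2)p + 7(1−p) = −9p + 7; against Y: 1p + (-3)(1−p) = 4p − 3.
Setting these equal: −9p + 7 = 4p − 3 ⇒ −13p = -10 ⇒ p = 10/13, and the value is (-9)·(10/13) + 7 = 1/13.
For Column: with q = P(X), equating M's and B's payoffs gives −3q + 1 = 10q − 3 ⇒ q = 4/13.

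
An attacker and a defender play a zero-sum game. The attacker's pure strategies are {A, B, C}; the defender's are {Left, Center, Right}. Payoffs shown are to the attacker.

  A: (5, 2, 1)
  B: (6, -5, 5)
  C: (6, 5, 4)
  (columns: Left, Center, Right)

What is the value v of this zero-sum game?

45/11

Row minima: A → 1, B → -5, C → 4; maximin = 4.
Column maxima: Left → 6, Center → 5, Right → 5; minimax = 5.
4 ≠ 5, so there is no saddle point; optimal play is mixed.
A is strictly dominated by C, so the attacker never plays it.
Left is strictly dominated by Center (it gives the attacker strictly more in every row), so the defender never plays it.
On the remaining 2×2 (B, C vs Center, Right):
Let the attacker play B with probability p. Expected payoff against Center: (-5)p + 5(1−p) = −10p + 5; against Right: 5p + 4(1−p) = p + 4.
Setting these equal: −10p + 5 = p + 4 ⇒ −11p = -1 ⇒ p = 1/11, and the value is (-10)·(1/11) + 5 = 45/11.
For the defender: with q = P(Center), equating B's and C's payoffs gives −10q + 5 = q + 4 ⇒ q = 1/11.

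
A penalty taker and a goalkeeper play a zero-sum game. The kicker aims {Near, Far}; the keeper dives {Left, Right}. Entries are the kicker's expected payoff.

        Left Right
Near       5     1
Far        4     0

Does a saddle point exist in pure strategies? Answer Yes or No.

Row minima: Near → 1, Far → 0; maximin = 1.
Column maxima: Left → 5, Right → 1; minimax = 1.
maximin = minimax = 1, so a saddle point exists.

Yes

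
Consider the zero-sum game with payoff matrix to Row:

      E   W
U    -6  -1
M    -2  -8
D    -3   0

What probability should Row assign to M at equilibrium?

1/3

Row minima: U → -6, M → -8, D → -3; maximin = -3.
Column maxima: E → -2, W → 0; minimax = -2.
-3 ≠ -2, so there is no saddle point; optimal play is mixed.
U is strictly dominated by D, so Row never plays it.
On the remaining 2×2 (M, D vs E, W):
Let Row play M with probability p. Expected payoff against E: (-2)p + (-3)(1−p) = p − 3; against W: (-8)p + 0(1−p) = −8p.
Setting these equal: p − 3 = −8p ⇒ 9p = 3 ⇒ p = 1/3, and the value is (1)·(1/3) − 3 = -8/3.
For Column: with q = P(E), equating M's and D's payoffs gives 6q − 8 = −3q ⇒ q = 8/9.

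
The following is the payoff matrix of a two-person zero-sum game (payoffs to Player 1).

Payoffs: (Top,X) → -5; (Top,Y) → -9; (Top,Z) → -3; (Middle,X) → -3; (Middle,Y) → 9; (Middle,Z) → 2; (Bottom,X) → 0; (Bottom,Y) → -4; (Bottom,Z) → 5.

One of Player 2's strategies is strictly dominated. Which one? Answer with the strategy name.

X holds Player 1's payoff strictly below Z in every row: -5 < -3, -3 < 2, 0 < 5.
So Z is strictly dominated for Player 2.

Z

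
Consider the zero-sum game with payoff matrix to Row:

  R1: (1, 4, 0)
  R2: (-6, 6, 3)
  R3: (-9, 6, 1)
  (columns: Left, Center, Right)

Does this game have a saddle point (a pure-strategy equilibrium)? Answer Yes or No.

No

Row minima: R1 → 0, R2 → -6, R3 → -9; maximin = 0.
Column maxima: Left → 1, Center → 6, Right → 3; minimax = 1.
0 ≠ 1, so no pure-strategy equilibrium exists.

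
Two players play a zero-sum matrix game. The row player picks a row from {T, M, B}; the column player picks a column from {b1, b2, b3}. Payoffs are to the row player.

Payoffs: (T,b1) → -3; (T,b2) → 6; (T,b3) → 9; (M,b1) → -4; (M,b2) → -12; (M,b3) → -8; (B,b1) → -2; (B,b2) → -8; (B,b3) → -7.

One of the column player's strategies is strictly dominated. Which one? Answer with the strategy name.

b3

b2 holds the row player's payoff strictly below b3 in every row: 6 < 9, -12 < -8, -8 < -7.
So b3 is strictly dominated for the column player.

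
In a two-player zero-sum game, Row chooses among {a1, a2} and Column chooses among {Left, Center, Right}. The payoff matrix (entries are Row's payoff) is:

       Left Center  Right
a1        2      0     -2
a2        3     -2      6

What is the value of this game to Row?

-2/5

Row minima: a1 → -2, a2 → -2; maximin = -2.
Column maxima: Left → 3, Center → 0, Right → 6; minimax = 0.
-2 ≠ 0, so there is no saddle point; optimal play is mixed.
Left is strictly dominated by Center (it gives Row strictly more in every row), so Column never plays it.
On the remaining 2×2 (a1, a2 vs Center, Right):
Let Row play a1 with probability p. Expected payoff against Center: 0p + (-2)(1−p) = 2p − 2; against Right: (-2)p + 6(1−p) = −8p + 6.
Setting these equal: 2p − 2 = −8p + 6 ⇒ 10p = 8 ⇒ p = 4/5, and the value is (2)·(4/5) − 2 = -2/5.
For Column: with q = P(Center), equating a1's and a2's payoffs gives 2q − 2 = −8q + 6 ⇒ q = 4/5.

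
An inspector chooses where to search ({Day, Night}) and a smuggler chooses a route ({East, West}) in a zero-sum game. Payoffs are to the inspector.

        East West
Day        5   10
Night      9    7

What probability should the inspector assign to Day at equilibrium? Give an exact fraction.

2/7

Row minima: Day → 5, Night → 7; maximin = 7.
Column maxima: East → 9, West → 10; minimax = 9.
7 ≠ 9, so there is no saddle point; optimal play is mixed.
Let the inspector play Day with probability p. Expected payoff against East: 5p + 9(1−p) = −4p + 9; against West: 10p + 7(1−p) = 3p + 7.
Setting these equal: −4p + 9 = 3p + 7 ⇒ −7p = -2 ⇒ p = 2/7, and the value is (-4)·(2/7) + 9 = 55/7.
For the smuggler: with q = P(East), equating Day's and Night's payoffs gives −5q + 10 = 2q + 7 ⇒ q = 3/7.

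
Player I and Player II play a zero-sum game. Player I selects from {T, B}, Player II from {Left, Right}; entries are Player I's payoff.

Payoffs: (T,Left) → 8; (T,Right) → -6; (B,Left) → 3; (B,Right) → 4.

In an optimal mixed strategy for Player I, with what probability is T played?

1/15

Row minima: T → -6, B → 3; maximin = 3.
Column maxima: Left → 8, Right → 4; minimax = 4.
3 ≠ 4, so there is no saddle point; optimal play is mixed.
Let Player I play T with probability p. Expected payoff against Left: 8p + 3(1−p) = 5p + 3; against Right: (-6)p + 4(1−p) = −10p + 4.
Setting these equal: 5p + 3 = −10p + 4 ⇒ 15p = 1 ⇒ p = 1/15, and the value is (5)·(1/15) + 3 = 10/3.
For Player II: with q = P(Left), equating T's and B's payoffs gives 14q − 6 = −q + 4 ⇒ q = 2/3.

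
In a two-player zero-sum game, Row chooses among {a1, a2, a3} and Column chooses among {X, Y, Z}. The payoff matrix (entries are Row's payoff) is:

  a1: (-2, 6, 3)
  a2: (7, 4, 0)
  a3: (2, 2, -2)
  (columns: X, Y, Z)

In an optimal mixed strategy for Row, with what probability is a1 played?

7/12

Row minima: a1 → -2, a2 → 0, a3 → -2; maximin = 0.
Column maxima: X → 7, Y → 6, Z → 3; minimax = 3.
0 ≠ 3, so there is no saddle point; optimal play is mixed.
a3 is strictly dominated by a2, so Row never plays it.
Y is strictly dominated by Z (it gives Row strictly more in every row), so Column never plays it.
On the remaining 2×2 (a1, a2 vs X, Z):
Let Row play a1 with probability p. Expected payoff against X: (-2)p + 7(1−p) = −9p + 7; against Z: 3p + 0(1−p) = 3p.
Setting these equal: −9p + 7 = 3p ⇒ −12p = -7 ⇒ p = 7/12, and the value is (-9)·(7/12) + 7 = 7/4.
For Column: with q = P(X), equating a1's and a2's payoffs gives −5q + 3 = 7q ⇒ q = 1/4.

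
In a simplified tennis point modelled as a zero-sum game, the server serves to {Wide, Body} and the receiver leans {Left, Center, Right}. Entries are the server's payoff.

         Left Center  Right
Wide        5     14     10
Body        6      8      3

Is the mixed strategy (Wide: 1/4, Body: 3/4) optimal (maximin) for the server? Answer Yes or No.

No

Against Left this mix gives (1/4)·5 + (3/4)·6 = 23/4.
Against Center this mix gives (1/4)·14 + (3/4)·8 = 19/2.
Against Right this mix gives (1/4)·10 + (3/4)·3 = 19/4.
The receiver will play Right, holding the server to 19/4. Shifting weight toward the row that does better against Right would raise this floor (the equalizing mix achieves 45/8 against both Right and Left), so the proposed strategy is not optimal.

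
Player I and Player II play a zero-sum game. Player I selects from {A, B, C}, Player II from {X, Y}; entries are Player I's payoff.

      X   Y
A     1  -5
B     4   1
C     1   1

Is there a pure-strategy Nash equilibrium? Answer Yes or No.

Row minima: A → -5, B → 1, C → 1; maximin = 1.
Column maxima: X → 4, Y → 1; minimax = 1.
maximin = minimax = 1, so a saddle point exists.

Yes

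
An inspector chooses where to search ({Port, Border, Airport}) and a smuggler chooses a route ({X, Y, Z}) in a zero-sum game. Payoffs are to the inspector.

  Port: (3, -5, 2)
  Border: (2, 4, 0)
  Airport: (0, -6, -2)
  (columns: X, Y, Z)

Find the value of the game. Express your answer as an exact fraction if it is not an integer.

Row minima: Port → -5, Border → 0, Airport → -6; maximin = 0.
Column maxima: X → 3, Y → 4, Z → 2; minimax = 2.
0 ≠ 2, so there is no saddle point; optimal play is mixed.
Airport is strictly dominated by Port, so the inspector never plays it.
X is strictly dominated by Z (it gives the inspector strictly more in every row), so the smuggler never plays it.
On the remaining 2×2 (Port, Border vs Y, Z):
Let the inspector play Port with probability p. Expected payoff against Y: (-5)p + 4(1−p) = −9p + 4; against Z: 2p + 0(1−p) = 2p.
Setting these equal: −9p + 4 = 2p ⇒ −11p = -4 ⇒ p = 4/11, and the value is (-9)·(4/11) + 4 = 8/11.
For the smuggler: with q = P(Y), equating Port's and Border's payoffs gives −7q + 2 = 4q ⇒ q = 2/11.

8/11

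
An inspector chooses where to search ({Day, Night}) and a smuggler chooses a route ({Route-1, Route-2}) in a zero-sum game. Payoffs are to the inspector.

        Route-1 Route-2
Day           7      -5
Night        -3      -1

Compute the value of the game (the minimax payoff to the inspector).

Row minima: Day → -5, Night → -3; maximin = -3.
Column maxima: Route-1 → 7, Route-2 → -1; minimax = -1.
-3 ≠ -1, so there is no saddle point; optimal play is mixed.
Let the inspector play Day with probability p. Expected payoff against Route-1: 7p + (-3)(1−p) = 10p − 3; against Route-2: (-5)p + (-1)(1−p) = −4p − 1.
Setting these equal: 10p − 3 = −4p − 1 ⇒ 14p = 2 ⇒ p = 1/7, and the value is (10)·(1/7) − 3 = -11/7.
For the smuggler: with q = P(Route-1), equating Day's and Night's payoffs gives 12q − 5 = −2q − 1 ⇒ q = 2/7.

-11/7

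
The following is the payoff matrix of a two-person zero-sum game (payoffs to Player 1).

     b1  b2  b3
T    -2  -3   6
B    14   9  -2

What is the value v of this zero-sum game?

12/5

Row minima: T → -3, B → -2; maximin = -2.
Column maxima: b1 → 14, b2 → 9, b3 → 6; minimax = 6.
-2 ≠ 6, so there is no saddle point; optimal play is mixed.
b1 is strictly dominated by b2 (it gives Player 1 strictly more in every row), so Player 2 never plays it.
On the remaining 2×2 (T, B vs b2, b3):
Let Player 1 play T with probability p. Expected payoff against b2: (-3)p + 9(1−p) = −12p + 9; against b3: 6p + (-2)(1−p) = 8p − 2.
Setting these equal: −12p + 9 = 8p − 2 ⇒ −20p = -11 ⇒ p = 11/20, and the value is (-12)·(11/20) + 9 = 12/5.
For Player 2: with q = P(b2), equating T's and B's payoffs gives −9q + 6 = 11q − 2 ⇒ q = 2/5.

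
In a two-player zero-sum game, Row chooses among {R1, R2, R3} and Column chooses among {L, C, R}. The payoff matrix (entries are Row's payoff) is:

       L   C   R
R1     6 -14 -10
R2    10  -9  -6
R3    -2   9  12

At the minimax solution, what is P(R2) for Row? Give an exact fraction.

11/30

Row minima: R1 → -14, R2 → -9, R3 → -2; maximin = -2.
Column maxima: L → 10, C → 9, R → 12; minimax = 9.
-2 ≠ 9, so there is no saddle point; optimal play is mixed.
R1 is strictly dominated by R2, so Row never plays it.
R is strictly dominated by C (it gives Row strictly more in every row), so Column never plays it.
On the remaining 2×2 (R2, R3 vs L, C):
Let Row play R2 with probability p. Expected payoff against L: 10p + (-2)(1−p) = 12p − 2; against C: (-9)p + 9(1−p) = −18p + 9.
Setting these equal: 12p − 2 = −18p + 9 ⇒ 30p = 11 ⇒ p = 11/30, and the value is (12)·(11/30) − 2 = 12/5.
For Column: with q = P(L), equating R2's and R3's payoffs gives 19q − 9 = −11q + 9 ⇒ q = 3/5.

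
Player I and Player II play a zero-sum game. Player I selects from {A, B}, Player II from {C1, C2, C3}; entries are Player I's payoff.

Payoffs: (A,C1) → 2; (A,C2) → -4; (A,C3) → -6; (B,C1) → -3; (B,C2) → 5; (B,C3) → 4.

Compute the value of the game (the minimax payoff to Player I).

-2/3

Row minima: A → -6, B → -3; maximin = -3.
Column maxima: C1 → 2, C2 → 5, C3 → 4; minimax = 2.
-3 ≠ 2, so there is no saddle point; optimal play is mixed.
C2 is strictly dominated by C3 (it gives Player I strictly more in every row), so Player II never plays it.
On the remaining 2×2 (A, B vs C1, C3):
Let Player I play A with probability p. Expected payoff against C1: 2p + (-3)(1−p) = 5p − 3; against C3: (-6)p + 4(1−p) = −10p + 4.
Setting these equal: 5p − 3 = −10p + 4 ⇒ 15p = 7 ⇒ p = 7/15, and the value is (5)·(7/15) − 3 = -2/3.
For Player II: with q = P(C1), equating A's and B's payoffs gives 8q − 6 = −7q + 4 ⇒ q = 2/3.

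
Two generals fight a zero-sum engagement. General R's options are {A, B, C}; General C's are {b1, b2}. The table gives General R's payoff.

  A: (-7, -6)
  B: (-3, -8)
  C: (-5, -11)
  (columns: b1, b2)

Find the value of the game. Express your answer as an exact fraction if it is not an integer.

Row minima: A → -7, B → -8, C → -11; maximin = -7.
Column maxima: b1 → -3, b2 → -6; minimax = -6.
-7 ≠ -6, so there is no saddle point; optimal play is mixed.
C is strictly dominated by B, so General R never plays it.
On the remaining 2×2 (A, B vs b1, b2):
Let General R play A with probability p. Expected payoff against b1: (-7)p + (-3)(1−p) = −4p − 3; against b2: (-6)p + (-8)(1−p) = 2p − 8.
Setting these equal: −4p − 3 = 2p − 8 ⇒ −6p = -5 ⇒ p = 5/6, and the value is (-4)·(5/6) − 3 = -19/3.
For General C: with q = P(b1), equating A's and B's payoffs gives −q − 6 = 5q − 8 ⇒ q = 1/3.

-19/3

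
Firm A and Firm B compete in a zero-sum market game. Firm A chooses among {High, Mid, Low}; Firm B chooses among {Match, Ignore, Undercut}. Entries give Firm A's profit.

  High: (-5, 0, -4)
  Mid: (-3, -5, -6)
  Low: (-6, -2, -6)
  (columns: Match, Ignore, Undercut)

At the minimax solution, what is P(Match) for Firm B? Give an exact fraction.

1/2

Row minima: High → -5, Mid → -6, Low → -6; maximin = -5.
Column maxima: Match → -3, Ignore → 0, Undercut → -4; minimax = -4.
-5 ≠ -4, so there is no saddle point; optimal play is mixed.
Low is strictly dominated by High, so Firm A never plays it.
Ignore is strictly dominated by Undercut (it gives Firm A strictly more in every row), so Firm B never plays it.
On the remaining 2×2 (High, Mid vs Match, Undercut):
Let Firm A play High with probability p. Expected payoff against Match: (-5)p + (-3)(1−p) = −2p − 3; against Undercut: (-4)p + (-6)(1−p) = 2p − 6.
Setting these equal: −2p − 3 = 2p − 6 ⇒ −4p = -3 ⇒ p = 3/4, and the value is (-2)·(3/4) − 3 = -9/2.
For Firm B: with q = P(Match), equating High's and Mid's payoffs gives −q − 4 = 3q − 6 ⇒ q = 1/2.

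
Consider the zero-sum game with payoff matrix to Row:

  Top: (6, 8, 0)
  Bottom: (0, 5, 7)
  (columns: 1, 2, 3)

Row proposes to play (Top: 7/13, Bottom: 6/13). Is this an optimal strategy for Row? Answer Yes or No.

Yes

Against 1 this mix gives (7/13)·6 + (6/13)·0 = 42/13.
Against 2 this mix gives (7/13)·8 + (6/13)·5 = 86/13.
Against 3 this mix gives (7/13)·0 + (6/13)·7 = 42/13.
All of Column's active replies (1, 3) yield 42/13, and no column does worse for Row. The mix makes Column indifferent and guarantees 42/13, so it is optimal.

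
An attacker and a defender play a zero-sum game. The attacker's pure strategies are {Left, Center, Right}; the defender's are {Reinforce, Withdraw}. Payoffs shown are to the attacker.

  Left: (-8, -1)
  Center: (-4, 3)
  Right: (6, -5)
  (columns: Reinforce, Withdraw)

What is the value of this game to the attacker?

Row minima: Left → -8, Center → -4, Right → -5; maximin = -4.
Column maxima: Reinforce → 6, Withdraw → 3; minimax = 3.
-4 ≠ 3, so there is no saddle point; optimal play is mixed.
Left is strictly dominated by Center, so the attacker never plays it.
On the remaining 2×2 (Center, Right vs Reinforce, Withdraw):
Let the attacker play Center with probability p. Expected payoff against Reinforce: (-4)p + 6(1−p) = −10p + 6; against Withdraw: 3p + (-5)(1−p) = 8p − 5.
Setting these equal: −10p + 6 = 8p − 5 ⇒ −18p = -11 ⇒ p = 11/18, and the value is (-10)·(11/18) + 6 = -1/9.
For the defender: with q = P(Reinforce), equating Center's and Right's payoffs gives −7q + 3 = 11q − 5 ⇒ q = 4/9.

-1/9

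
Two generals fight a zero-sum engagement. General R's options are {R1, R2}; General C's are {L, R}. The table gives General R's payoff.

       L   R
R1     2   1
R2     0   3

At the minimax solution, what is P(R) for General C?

Row minima: R1 → 1, R2 → 0; maximin = 1.
Column maxima: L → 2, R → 3; minimax = 2.
1 ≠ 2, so there is no saddle point; optimal play is mixed.
Let General R play R1 with probability p. Expected payoff against L: 2p + 0(1−p) = 2p; against R: 1p + 3(1−p) = −2p + 3.
Setting these equal: 2p = −2p + 3 ⇒ 4p = 3 ⇒ p = 3/4, and the value is (2)·(3/4) = 3/2.
For General C: with q = P(L), equating R1's and R2's payoffs gives q + 1 = −3q + 3 ⇒ q = 1/2.

1/2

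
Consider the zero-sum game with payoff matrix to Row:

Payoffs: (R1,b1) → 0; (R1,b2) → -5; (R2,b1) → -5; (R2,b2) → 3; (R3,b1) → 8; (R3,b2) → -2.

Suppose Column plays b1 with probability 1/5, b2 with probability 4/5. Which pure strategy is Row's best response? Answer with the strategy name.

Expected payoff of R1: (1/5)·0 + (4/5)·(-5) = -4.
Expected payoff of R2: (1/5)·(-5) + (4/5)·3 = 7/5.
Expected payoff of R3: (1/5)·8 + (4/5)·(-2) = 0.
The largest is 7/5, so Row's best response is R2.

R2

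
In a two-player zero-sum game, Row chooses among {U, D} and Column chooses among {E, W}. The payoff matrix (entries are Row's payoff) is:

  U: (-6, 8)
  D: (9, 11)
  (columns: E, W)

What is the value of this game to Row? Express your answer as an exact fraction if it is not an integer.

Row minima: U → -6, D → 9; maximin = 9.
Column maxima: E → 9, W → 11; minimax = 9.
Since maximin = minimax = 9, there is a saddle point and the value is 9.

9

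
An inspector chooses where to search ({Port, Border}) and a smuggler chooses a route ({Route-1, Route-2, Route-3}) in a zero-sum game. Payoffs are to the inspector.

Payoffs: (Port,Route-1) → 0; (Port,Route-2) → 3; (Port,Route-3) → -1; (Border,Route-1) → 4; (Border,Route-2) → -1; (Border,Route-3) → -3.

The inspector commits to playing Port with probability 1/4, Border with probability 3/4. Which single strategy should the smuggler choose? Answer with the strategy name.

Route-3

If the smuggler plays Route-1, the inspector's expected payoff is (1/4)·0 + (3/4)·4 = 3.
If the smuggler plays Route-2, the inspector's expected payoff is (1/4)·3 + (3/4)·(-1) = 0.
If the smuggler plays Route-3, the inspector's expected payoff is (1/4)·(-1) + (3/4)·(-3) = -5/2.
The smuggler minimizes the inspector's payoff; the smallest is -5/2, so the best response is Route-3.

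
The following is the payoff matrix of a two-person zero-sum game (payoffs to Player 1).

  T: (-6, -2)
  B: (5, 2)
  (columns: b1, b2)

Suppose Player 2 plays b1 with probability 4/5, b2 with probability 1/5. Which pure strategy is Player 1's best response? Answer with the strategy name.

B

Expected payoff of T: (4/5)·(-6) + (1/5)·(-2) = -26/5.
Expected payoff of B: (4/5)·5 + (1/5)·2 = 22/5.
The largest is 22/5, so Player 1's best response is B.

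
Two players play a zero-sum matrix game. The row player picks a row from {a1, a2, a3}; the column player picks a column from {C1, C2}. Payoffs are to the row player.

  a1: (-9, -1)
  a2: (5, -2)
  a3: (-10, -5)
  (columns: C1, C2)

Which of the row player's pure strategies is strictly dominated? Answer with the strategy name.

a3

a1 gives a strictly higher payoff than a3 against every column: -9 > -10, -1 > -5.
So a3 is strictly dominated and the row player never plays it.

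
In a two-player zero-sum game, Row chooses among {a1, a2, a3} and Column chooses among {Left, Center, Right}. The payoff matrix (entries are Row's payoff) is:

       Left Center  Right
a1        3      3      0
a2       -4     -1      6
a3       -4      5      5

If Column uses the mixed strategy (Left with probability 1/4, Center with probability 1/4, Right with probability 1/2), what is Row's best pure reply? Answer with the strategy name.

Expected payoff of a1: (1/4)·3 + (1/4)·3 + (1/2)·0 = 3/2.
Expected payoff of a2: (1/4)·(-4) + (1/4)·(-1) + (1/2)·6 = 7/4.
Expected payoff of a3: (1/4)·(-4) + (1/4)·5 + (1/2)·5 = 11/4.
The largest is 11/4, so Row's best response is a3.

a3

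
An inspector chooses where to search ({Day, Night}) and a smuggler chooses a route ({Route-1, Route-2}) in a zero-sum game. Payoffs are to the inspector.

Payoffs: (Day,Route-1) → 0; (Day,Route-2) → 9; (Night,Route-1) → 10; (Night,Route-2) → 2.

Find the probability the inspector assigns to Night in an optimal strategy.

9/17

Row minima: Day → 0, Night → 2; maximin = 2.
Column maxima: Route-1 → 10, Route-2 → 9; minimax = 9.
2 ≠ 9, so there is no saddle point; optimal play is mixed.
Let the inspector play Day with probability p. Expected payoff against Route-1: 0p + 10(1−p) = −10p + 10; against Route-2: 9p + 2(1−p) = 7p + 2.
Setting these equal: −10p + 10 = 7p + 2 ⇒ −17p = -8 ⇒ p = 8/17, and the value is (-10)·(8/17) + 10 = 90/17.
For the smuggler: with q = P(Route-1), equating Day's and Night's payoffs gives −9q + 9 = 8q + 2 ⇒ q = 7/17.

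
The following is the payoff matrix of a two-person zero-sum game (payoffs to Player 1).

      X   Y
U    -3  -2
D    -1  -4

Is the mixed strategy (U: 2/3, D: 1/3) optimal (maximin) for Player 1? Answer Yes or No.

No

Against X this mix gives (2/3)·(-3) + (1/3)·(-1) = -7/3.
Against Y this mix gives (2/3)·(-2) + (1/3)·(-4) = -8/3.
Player 2 will play Y, holding Player 1 to -8/3. Shifting weight toward the row that does better against Y would raise this floor (the equalizing mix achieves -5/2 against both Y and X), so the proposed strategy is not optimal.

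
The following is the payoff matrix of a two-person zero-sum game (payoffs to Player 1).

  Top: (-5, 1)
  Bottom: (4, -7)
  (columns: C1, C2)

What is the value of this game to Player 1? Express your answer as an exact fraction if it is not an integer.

Row minima: Top → -5, Bottom → -7; maximin = -5.
Column maxima: C1 → 4, C2 → 1; minimax = 1.
-5 ≠ 1, so there is no saddle point; optimal play is mixed.
Let Player 1 play Top with probability p. Expected payoff against C1: (-5)p + 4(1−p) = −9p + 4; against C2: 1p + (-7)(1−p) = 8p − 7.
Setting these equal: −9p + 4 = 8p − 7 ⇒ −17p = -11 ⇒ p = 11/17, and the value is (-9)·(11/17) + 4 = -31/17.
For Player 2: with q = P(C1), equating Top's and Bottom's payoffs gives −6q + 1 = 11q − 7 ⇒ q = 8/17.

-31/17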